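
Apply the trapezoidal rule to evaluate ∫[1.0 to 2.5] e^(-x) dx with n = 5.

f(x) = e^(-x)
a = 1.0, b = 2.5, n = 5
h = (b - a)/n = 0.300000

Trapezoidal rule: (h/2)[f(x₀) + 2f(x₁) + 2f(x₂) + ... + f(xₙ)]

x_0 = 1.0000, f(x_0) = 0.367879, coefficient = 1
x_1 = 1.3000, f(x_1) = 0.272532, coefficient = 2
x_2 = 1.6000, f(x_2) = 0.201897, coefficient = 2
x_3 = 1.9000, f(x_3) = 0.149569, coefficient = 2
x_4 = 2.2000, f(x_4) = 0.110803, coefficient = 2
x_5 = 2.5000, f(x_5) = 0.082085, coefficient = 1

I ≈ (0.300000/2) × 1.919565 = 0.287935
Exact value: 0.285794
Error: 0.002140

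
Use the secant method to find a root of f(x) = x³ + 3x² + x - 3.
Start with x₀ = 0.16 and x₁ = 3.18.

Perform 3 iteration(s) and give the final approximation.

f(x) = x³ + 3x² + x - 3
x₀ = 0.16, x₁ = 3.18

Secant formula: x_{n+1} = x_n - f(x_n)(x_n - x_{n-1})/(f(x_n) - f(x_{n-1}))

Iteration 1:
  f(0.160000) = -2.759104
  f(3.180000) = 62.674632
  x_2 = 3.180000 - 62.674632×(3.180000 - 0.160000)/(62.674632 - (-2.759104))
       = 0.287342
Iteration 2:
  f(3.180000) = 62.674632
  f(0.287342) = -2.441236
  x_3 = 0.287342 - (-2.441236)×(0.287342 - 3.180000)/(-2.441236 - 62.674632)
       = 0.395790
Iteration 3:
  f(0.287342) = -2.441236
  f(0.395790) = -2.072260
  x_4 = 0.395790 - (-2.072260)×(0.395790 - 0.287342)/(-2.072260 - (-2.441236))
       = 1.004859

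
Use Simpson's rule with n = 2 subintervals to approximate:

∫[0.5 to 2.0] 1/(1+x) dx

f(x) = 1/(1+x)
a = 0.5, b = 2.0, n = 2
h = (b - a)/n = 0.750000

Simpson's rule: (h/3)[f(x₀) + 4f(x₁) + 2f(x₂) + ... + f(xₙ)]

x_0 = 0.5000, f(x_0) = 0.666667, coefficient = 1
x_1 = 1.2500, f(x_1) = 0.444444, coefficient = 4
x_2 = 2.0000, f(x_2) = 0.333333, coefficient = 1

I ≈ (0.750000/3) × 2.777778 = 0.694444
Exact value: 0.693147
Error: 0.001297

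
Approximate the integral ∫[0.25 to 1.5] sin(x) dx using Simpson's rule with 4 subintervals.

f(x) = sin(x)
a = 0.25, b = 1.5, n = 4
h = (b - a)/n = 0.312500

Simpson's rule: (h/3)[f(x₀) + 4f(x₁) + 2f(x₂) + ... + f(xₙ)]

x_0 = 0.2500, f(x_0) = 0.247404, coefficient = 1
x_1 = 0.5625, f(x_1) = 0.533303, coefficient = 4
x_2 = 0.8750, f(x_2) = 0.767544, coefficient = 2
x_3 = 1.1875, f(x_3) = 0.927437, coefficient = 4
x_4 = 1.5000, f(x_4) = 0.997495, coefficient = 1

I ≈ (0.312500/3) × 8.622944 = 0.898223
Exact value: 0.898175
Error: 0.000048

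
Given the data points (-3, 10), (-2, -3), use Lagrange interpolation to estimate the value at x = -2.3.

Lagrange interpolation formula:
P(x) = Σ yᵢ × Lᵢ(x)
where Lᵢ(x) = Π_{j≠i} (x - xⱼ)/(xᵢ - xⱼ)

L_0(-2.3) = (-2.3 - (-2))/(-3 - (-2)) = 0.300000
L_1(-2.3) = (-2.3 - (-3))/(-2 - (-3)) = 0.700000

P(-2.3) = 10×L_0(-2.3) + (-3)×L_1(-2.3)
P(-2.3) = 0.900000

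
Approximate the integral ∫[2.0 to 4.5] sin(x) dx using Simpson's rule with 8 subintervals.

f(x) = sin(x)
a = 2.0, b = 4.5, n = 8
h = (b - a)/n = 0.312500

Simpson's rule: (h/3)[f(x₀) + 4f(x₁) + 2f(x₂) + ... + f(xₙ)]

x_0 = 2.0000, f(x_0) = 0.909297, coefficient = 1
x_1 = 2.3125, f(x_1) = 0.737319, coefficient = 4
x_2 = 2.6250, f(x_2) = 0.493920, coefficient = 2
x_3 = 2.9375, f(x_3) = 0.202679, coefficient = 4
x_4 = 3.2500, f(x_4) = -0.108195, coefficient = 2
x_5 = 3.5625, f(x_5) = -0.408589, coefficient = 4
x_6 = 3.8750, f(x_6) = -0.669405, coefficient = 2
x_7 = 4.1875, f(x_7) = -0.865380, coefficient = 4
x_8 = 4.5000, f(x_8) = -0.977530, coefficient = 1

I ≈ (0.312500/3) × -1.971476 = -0.205362
Exact value: -0.205351
Error: 0.000011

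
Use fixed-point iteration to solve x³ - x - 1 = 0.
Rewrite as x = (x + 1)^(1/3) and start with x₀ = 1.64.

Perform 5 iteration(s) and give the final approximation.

Equation: x³ - x - 1 = 0
Fixed-point form: x = (x + 1)^(1/3)
x₀ = 1.64

x_1 = g(1.640000) = 1.382085
x_2 = g(1.382085) = 1.335526
x_3 = g(1.335526) = 1.326768
x_4 = g(1.326768) = 1.325107
x_5 = g(1.325107) = 1.324792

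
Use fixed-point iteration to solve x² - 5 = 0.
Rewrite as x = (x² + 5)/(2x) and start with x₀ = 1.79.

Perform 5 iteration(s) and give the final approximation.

Equation: x² - 5 = 0
Fixed-point form: x = (x² + 5)/(2x)
x₀ = 1.79

x_1 = g(1.790000) = 2.291648
x_2 = g(2.291648) = 2.236742
x_3 = g(2.236742) = 2.236068
x_4 = g(2.236068) = 2.236068
x_5 = g(2.236068) = 2.236068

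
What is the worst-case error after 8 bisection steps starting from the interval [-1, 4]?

Bisection error bound: |error| ≤ (b-a)/2^n
|error| ≤ (4 - (-1))/2^8 = 5/2^8
|error| ≤ 0.0195312500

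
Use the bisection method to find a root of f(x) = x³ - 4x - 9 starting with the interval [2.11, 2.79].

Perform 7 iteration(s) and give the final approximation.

f(x) = x³ - 4x - 9
Initial interval: [2.11, 2.79]

Iteration 1:
  c_1 = (2.110000 + 2.790000)/2 = 2.450000
  f(c_1) = f(2.450000) = -4.093875
  f(a) × f(c) ≥ 0, new interval: [2.450000, 2.790000]
Iteration 2:
  c_2 = (2.450000 + 2.790000)/2 = 2.620000
  f(c_2) = f(2.620000) = -1.495272
  f(a) × f(c) ≥ 0, new interval: [2.620000, 2.790000]
Iteration 3:
  c_3 = (2.620000 + 2.790000)/2 = 2.705000
  f(c_3) = f(2.705000) = -0.027447
  f(a) × f(c) ≥ 0, new interval: [2.705000, 2.790000]
Iteration 4:
  c_4 = (2.705000 + 2.790000)/2 = 2.747500
  f(c_4) = f(2.747500) = 0.750208
  f(a) × f(c) < 0, new interval: [2.705000, 2.747500]
Iteration 5:
  c_5 = (2.705000 + 2.747500)/2 = 2.726250
  f(c_5) = f(2.726250) = 0.357687
  f(a) × f(c) < 0, new interval: [2.705000, 2.726250]
Iteration 6:
  c_6 = (2.705000 + 2.726250)/2 = 2.715625
  f(c_6) = f(2.715625) = 0.164200
  f(a) × f(c) < 0, new interval: [2.705000, 2.715625]
Iteration 7:
  c_7 = (2.705000 + 2.715625)/2 = 2.710313
  f(c_7) = f(2.710313) = 0.068147
  f(a) × f(c) < 0, new interval: [2.705000, 2.710313]

After 7 iteration(s), the approximation is c_7 = 2.710313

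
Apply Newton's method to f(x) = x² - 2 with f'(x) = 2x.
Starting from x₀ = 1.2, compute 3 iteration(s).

f(x) = x² - 2
f'(x) = 2x
x₀ = 1.2

Newton-Raphson formula: x_{n+1} = x_n - f(x_n)/f'(x_n)

Iteration 1:
  f(1.200000) = -0.560000
  f'(1.200000) = 2.400000
  x_1 = 1.200000 - (-0.560000)/2.400000 = 1.433333
Iteration 2:
  f(1.433333) = 0.054444
  f'(1.433333) = 2.866667
  x_2 = 1.433333 - 0.054444/2.866667 = 1.414341
Iteration 3:
  f(1.414341) = 0.000361
  f'(1.414341) = 2.828682
  x_3 = 1.414341 - 0.000361/2.828682 = 1.414214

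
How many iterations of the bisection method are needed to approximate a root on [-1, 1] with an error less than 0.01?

We need (b-a)/2^n ≤ 0.01
(1 - (-1))/2^n ≤ 0.01
2/2^n ≤ 0.01
2^n ≥ 200
n ≥ log₂(200) = 7.64
n ≥ 8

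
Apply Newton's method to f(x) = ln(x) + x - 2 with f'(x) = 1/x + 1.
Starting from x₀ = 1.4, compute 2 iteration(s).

f(x) = ln(x) + x - 2
f'(x) = 1/x + 1
x₀ = 1.4

Newton-Raphson formula: x_{n+1} = x_n - f(x_n)/f'(x_n)

Iteration 1:
  f(1.400000) = -0.263528
  f'(1.400000) = 1.714286
  x_1 = 1.400000 - (-0.263528)/1.714286 = 1.553725
Iteration 2:
  f(1.553725) = -0.005621
  f'(1.553725) = 1.643615
  x_2 = 1.553725 - (-0.005621)/1.643615 = 1.557144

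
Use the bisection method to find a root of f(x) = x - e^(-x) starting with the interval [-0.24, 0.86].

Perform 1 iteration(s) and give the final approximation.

f(x) = x - e^(-x)
Initial interval: [-0.24, 0.86]

Iteration 1:
  c_1 = (-0.240000 + 0.860000)/2 = 0.310000
  f(c_1) = f(0.310000) = -0.423447
  f(a) × f(c) ≥ 0, new interval: [0.310000, 0.860000]

After 1 iteration(s), the approximation is c_1 = 0.310000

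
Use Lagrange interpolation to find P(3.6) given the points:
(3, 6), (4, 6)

Lagrange interpolation formula:
P(x) = Σ yᵢ × Lᵢ(x)
where Lᵢ(x) = Π_{j≠i} (x - xⱼ)/(xᵢ - xⱼ)

L_0(3.6) = (3.6 - 4)/(3 - 4) = 0.400000
L_1(3.6) = (3.6 - 3)/(4 - 3) = 0.600000

P(3.6) = 6×L_0(3.6) + 6×L_1(3.6)
P(3.6) = 6.000000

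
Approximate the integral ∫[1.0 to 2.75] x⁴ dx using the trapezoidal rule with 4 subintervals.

f(x) = x⁴
a = 1.0, b = 2.75, n = 4
h = (b - a)/n = 0.437500

Trapezoidal rule: (h/2)[f(x₀) + 2f(x₁) + 2f(x₂) + ... + f(xₙ)]

x_0 = 1.0000, f(x_0) = 1.000000, coefficient = 1
x_1 = 1.4375, f(x_1) = 4.270035, coefficient = 2
x_2 = 1.8750, f(x_2) = 12.359619, coefficient = 2
x_3 = 2.3125, f(x_3) = 28.597427, coefficient = 2
x_4 = 2.7500, f(x_4) = 57.191406, coefficient = 1

I ≈ (0.437500/2) × 148.645569 = 32.516218
Exact value: 31.255273
Error: 1.260945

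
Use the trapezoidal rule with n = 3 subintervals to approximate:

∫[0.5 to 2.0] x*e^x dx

f(x) = x*e^x
a = 0.5, b = 2.0, n = 3
h = (b - a)/n = 0.500000

Trapezoidal rule: (h/2)[f(x₀) + 2f(x₁) + 2f(x₂) + ... + f(xₙ)]

x_0 = 0.5000, f(x_0) = 0.824361, coefficient = 1
x_1 = 1.0000, f(x_1) = 2.718282, coefficient = 2
x_2 = 1.5000, f(x_2) = 6.722534, coefficient = 2
x_3 = 2.0000, f(x_3) = 14.778112, coefficient = 1

I ≈ (0.500000/2) × 34.484104 = 8.621026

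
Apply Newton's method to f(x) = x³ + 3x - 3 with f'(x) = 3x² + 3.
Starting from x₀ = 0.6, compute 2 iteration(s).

f(x) = x³ + 3x - 3
f'(x) = 3x² + 3
x₀ = 0.6

Newton-Raphson formula: x_{n+1} = x_n - f(x_n)/f'(x_n)

Iteration 1:
  f(0.600000) = -0.984000
  f'(0.600000) = 4.080000
  x_1 = 0.600000 - (-0.984000)/4.080000 = 0.841176
Iteration 2:
  f(0.841176) = 0.118727
  f'(0.841176) = 5.122734
  x_2 = 0.841176 - 0.118727/5.122734 = 0.818000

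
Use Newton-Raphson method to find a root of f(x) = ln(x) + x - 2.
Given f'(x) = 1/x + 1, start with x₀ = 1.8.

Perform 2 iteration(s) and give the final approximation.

f(x) = ln(x) + x - 2
f'(x) = 1/x + 1
x₀ = 1.8

Newton-Raphson formula: x_{n+1} = x_n - f(x_n)/f'(x_n)

Iteration 1:
  f(1.800000) = 0.387787
  f'(1.800000) = 1.555556
  x_1 = 1.800000 - 0.387787/1.555556 = 1.550709
Iteration 2:
  f(1.550709) = -0.010579
  f'(1.550709) = 1.644866
  x_2 = 1.550709 - (-0.010579)/1.644866 = 1.557140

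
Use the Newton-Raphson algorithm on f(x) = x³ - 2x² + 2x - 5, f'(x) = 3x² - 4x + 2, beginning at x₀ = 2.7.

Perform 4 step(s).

f(x) = x³ - 2x² + 2x - 5
f'(x) = 3x² - 4x + 2
x₀ = 2.7

Newton-Raphson formula: x_{n+1} = x_n - f(x_n)/f'(x_n)

Iteration 1:
  f(2.700000) = 5.503000
  f'(2.700000) = 13.070000
  x_1 = 2.700000 - 5.503000/13.070000 = 2.278959
Iteration 2:
  f(2.278959) = 1.006738
  f'(2.278959) = 8.465131
  x_2 = 2.278959 - 1.006738/8.465131 = 2.160032
Iteration 3:
  f(2.160032) = 0.066730
  f'(2.160032) = 7.357085
  x_3 = 2.160032 - 0.066730/7.357085 = 2.150962
Iteration 4:
  f(2.150962) = 0.000368
  f'(2.150962) = 7.276061
  x_4 = 2.150962 - 0.000368/7.276061 = 2.150911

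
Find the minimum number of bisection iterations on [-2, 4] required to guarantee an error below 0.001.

We need (b-a)/2^n ≤ 0.001
(4 - (-2))/2^n ≤ 0.001
6/2^n ≤ 0.001
2^n ≥ 6000
n ≥ log₂(6000) = 12.55
n ≥ 13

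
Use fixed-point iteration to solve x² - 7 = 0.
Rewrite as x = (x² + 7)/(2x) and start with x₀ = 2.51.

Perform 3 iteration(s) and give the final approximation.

Equation: x² - 7 = 0
Fixed-point form: x = (x² + 7)/(2x)
x₀ = 2.51

x_1 = g(2.510000) = 2.649422
x_2 = g(2.649422) = 2.645754
x_3 = g(2.645754) = 2.645751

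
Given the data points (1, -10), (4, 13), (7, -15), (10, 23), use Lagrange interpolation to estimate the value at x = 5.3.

Lagrange interpolation formula:
P(x) = Σ yᵢ × Lᵢ(x)
where Lᵢ(x) = Π_{j≠i} (x - xⱼ)/(xᵢ - xⱼ)

L_0(5.3) = (5.3 - 4)/(1 - 4) × (5.3 - 7)/(1 - 7) × (5.3 - 10)/(1 - 10) = -0.064117
L_1(5.3) = (5.3 - 1)/(4 - 1) × (5.3 - 7)/(4 - 7) × (5.3 - 10)/(4 - 10) = 0.636241
L_2(5.3) = (5.3 - 1)/(7 - 1) × (5.3 - 4)/(7 - 4) × (5.3 - 10)/(7 - 10) = 0.486537
L_3(5.3) = (5.3 - 1)/(10 - 1) × (5.3 - 4)/(10 - 4) × (5.3 - 7)/(10 - 7) = -0.058660

P(5.3) = (-10)×L_0(5.3) + 13×L_1(5.3) + (-15)×L_2(5.3) + 23×L_3(5.3)
P(5.3) = 0.265056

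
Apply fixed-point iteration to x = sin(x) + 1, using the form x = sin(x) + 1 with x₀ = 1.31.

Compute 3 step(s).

Equation: x = sin(x) + 1
Fixed-point form: x = sin(x) + 1
x₀ = 1.31

x_1 = g(1.310000) = 1.966185
x_2 = g(1.966185) = 1.922847
x_3 = g(1.922847) = 1.938668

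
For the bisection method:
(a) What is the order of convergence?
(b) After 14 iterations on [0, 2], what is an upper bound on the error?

(a) Bisection has linear (order 1) convergence; the error is halved each step.

(b) Error bound = (b-a)/2^n = (2 - 0)/2^{14}
    = 2/2^{14}

(a) 1 (linear); (b) error ≤ 1.22e-04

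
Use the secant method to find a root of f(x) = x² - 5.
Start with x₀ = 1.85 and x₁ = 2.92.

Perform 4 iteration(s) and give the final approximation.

f(x) = x² - 5
x₀ = 1.85, x₁ = 2.92

Secant formula: x_{n+1} = x_n - f(x_n)(x_n - x_{n-1})/(f(x_n) - f(x_{n-1}))

Iteration 1:
  f(1.850000) = -1.577500
  f(2.920000) = 3.526400
  x_2 = 2.920000 - 3.526400×(2.920000 - 1.850000)/(3.526400 - (-1.577500))
       = 2.180713
Iteration 2:
  f(2.920000) = 3.526400
  f(2.180713) = -0.244492
  x_3 = 2.180713 - (-0.244492)×(2.180713 - 2.920000)/(-0.244492 - 3.526400)
       = 2.228646
Iteration 3:
  f(2.180713) = -0.244492
  f(2.228646) = -0.033139
  x_4 = 2.228646 - (-0.033139)×(2.228646 - 2.180713)/(-0.033139 - (-0.244492))
       = 2.236161
Iteration 4:
  f(2.228646) = -0.033139
  f(2.236161) = 0.000417
  x_5 = 2.236161 - 0.000417×(2.236161 - 2.228646)/(0.000417 - (-0.033139))
       = 2.236068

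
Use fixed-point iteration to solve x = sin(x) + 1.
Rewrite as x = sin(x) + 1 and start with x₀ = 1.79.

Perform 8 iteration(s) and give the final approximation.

Equation: x = sin(x) + 1
Fixed-point form: x = sin(x) + 1
x₀ = 1.79

x_1 = g(1.790000) = 1.976071
x_2 = g(1.976071) = 1.918994
x_3 = g(1.918994) = 1.939989
x_4 = g(1.939989) = 1.932619
x_5 = g(1.932619) = 1.935253
x_6 = g(1.935253) = 1.934317
x_7 = g(1.934317) = 1.934651
x_8 = g(1.934651) = 1.934532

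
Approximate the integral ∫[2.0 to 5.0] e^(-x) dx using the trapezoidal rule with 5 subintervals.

f(x) = e^(-x)
a = 2.0, b = 5.0, n = 5
h = (b - a)/n = 0.600000

Trapezoidal rule: (h/2)[f(x₀) + 2f(x₁) + 2f(x₂) + ... + f(xₙ)]

x_0 = 2.0000, f(x_0) = 0.135335, coefficient = 1
x_1 = 2.6000, f(x_1) = 0.074274, coefficient = 2
x_2 = 3.2000, f(x_2) = 0.040762, coefficient = 2
x_3 = 3.8000, f(x_3) = 0.022371, coefficient = 2
x_4 = 4.4000, f(x_4) = 0.012277, coefficient = 2
x_5 = 5.0000, f(x_5) = 0.006738, coefficient = 1

I ≈ (0.600000/2) × 0.441441 = 0.132432
Exact value: 0.128597
Error: 0.003835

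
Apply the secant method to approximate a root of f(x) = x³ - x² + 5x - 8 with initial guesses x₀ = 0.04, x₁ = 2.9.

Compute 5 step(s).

f(x) = x³ - x² + 5x - 8
x₀ = 0.04, x₁ = 2.9

Secant formula: x_{n+1} = x_n - f(x_n)(x_n - x_{n-1})/(f(x_n) - f(x_{n-1}))

Iteration 1:
  f(0.040000) = -7.801536
  f(2.900000) = 22.479000
  x_2 = 2.900000 - 22.479000×(2.900000 - 0.040000)/(22.479000 - (-7.801536))
       = 0.776856
Iteration 2:
  f(2.900000) = 22.479000
  f(0.776856) = -4.250389
  x_3 = 0.776856 - (-4.250389)×(0.776856 - 2.900000)/(-4.250389 - 22.479000)
       = 1.114469
Iteration 3:
  f(0.776856) = -4.250389
  f(1.114469) = -2.285480
  x_4 = 1.114469 - (-2.285480)×(1.114469 - 0.776856)/(-2.285480 - (-4.250389))
       = 1.507163
Iteration 4:
  f(1.114469) = -2.285480
  f(1.507163) = 0.687856
  x_5 = 1.507163 - 0.687856×(1.507163 - 1.114469)/(0.687856 - (-2.285480))
       = 1.416317
Iteration 5:
  f(1.507163) = 0.687856
  f(1.416317) = -0.083306
  x_6 = 1.416317 - (-0.083306)×(1.416317 - 1.507163)/(-0.083306 - 0.687856)
       = 1.426130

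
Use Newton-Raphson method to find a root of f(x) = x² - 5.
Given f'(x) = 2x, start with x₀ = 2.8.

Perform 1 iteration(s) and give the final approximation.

f(x) = x² - 5
f'(x) = 2x
x₀ = 2.8

Newton-Raphson formula: x_{n+1} = x_n - f(x_n)/f'(x_n)

Iteration 1:
  f(2.800000) = 2.840000
  f'(2.800000) = 5.600000
  x_1 = 2.800000 - 2.840000/5.600000 = 2.292857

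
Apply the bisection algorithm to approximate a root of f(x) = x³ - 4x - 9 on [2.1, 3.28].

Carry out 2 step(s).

f(x) = x³ - 4x - 9
Initial interval: [2.1, 3.28]

Iteration 1:
  c_1 = (2.100000 + 3.280000)/2 = 2.690000
  f(c_1) = f(2.690000) = -0.294891
  f(a) × f(c) ≥ 0, new interval: [2.690000, 3.280000]
Iteration 2:
  c_2 = (2.690000 + 3.280000)/2 = 2.985000
  f(c_2) = f(2.985000) = 5.657022
  f(a) × f(c) < 0, new interval: [2.690000, 2.985000]

After 2 iteration(s), the approximation is c_2 = 2.985000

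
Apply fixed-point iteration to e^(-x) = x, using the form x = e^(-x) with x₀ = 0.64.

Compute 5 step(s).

Equation: e^(-x) = x
Fixed-point form: x = e^(-x)
x₀ = 0.64

x_1 = g(0.640000) = 0.527292
x_2 = g(0.527292) = 0.590201
x_3 = g(0.590201) = 0.554216
x_4 = g(0.554216) = 0.574523
x_5 = g(0.574523) = 0.562974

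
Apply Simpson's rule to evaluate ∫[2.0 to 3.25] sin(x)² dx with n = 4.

f(x) = sin(x)²
a = 2.0, b = 3.25, n = 4
h = (b - a)/n = 0.312500

Simpson's rule: (h/3)[f(x₀) + 4f(x₁) + 2f(x₂) + ... + f(xₙ)]

x_0 = 2.0000, f(x_0) = 0.826822, coefficient = 1
x_1 = 2.3125, f(x_1) = 0.543639, coefficient = 4
x_2 = 2.6250, f(x_2) = 0.243957, coefficient = 2
x_3 = 2.9375, f(x_3) = 0.041079, coefficient = 4
x_4 = 3.2500, f(x_4) = 0.011706, coefficient = 1

I ≈ (0.312500/3) × 3.665313 = 0.381803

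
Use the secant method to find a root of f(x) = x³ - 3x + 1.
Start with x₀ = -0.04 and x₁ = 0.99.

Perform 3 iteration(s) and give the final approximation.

f(x) = x³ - 3x + 1
x₀ = -0.04, x₁ = 0.99

Secant formula: x_{n+1} = x_n - f(x_n)(x_n - x_{n-1})/(f(x_n) - f(x_{n-1}))

Iteration 1:
  f(-0.040000) = 1.119936
  f(0.990000) = -0.999701
  x_2 = 0.990000 - (-0.999701)×(0.990000 - (-0.040000))/(-0.999701 - 1.119936)
       = 0.504213
Iteration 2:
  f(0.990000) = -0.999701
  f(0.504213) = -0.384453
  x_3 = 0.504213 - (-0.384453)×(0.504213 - 0.990000)/(-0.384453 - (-0.999701))
       = 0.200657
Iteration 3:
  f(0.504213) = -0.384453
  f(0.200657) = 0.406107
  x_4 = 0.200657 - 0.406107×(0.200657 - 0.504213)/(0.406107 - (-0.384453))
       = 0.356593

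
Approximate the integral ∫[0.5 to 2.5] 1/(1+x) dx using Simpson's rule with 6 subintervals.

f(x) = 1/(1+x)
a = 0.5, b = 2.5, n = 6
h = (b - a)/n = 0.333333

Simpson's rule: (h/3)[f(x₀) + 4f(x₁) + 2f(x₂) + ... + f(xₙ)]

x_0 = 0.5000, f(x_0) = 0.666667, coefficient = 1
x_1 = 0.8333, f(x_1) = 0.545455, coefficient = 4
x_2 = 1.1667, f(x_2) = 0.461538, coefficient = 2
x_3 = 1.5000, f(x_3) = 0.400000, coefficient = 4
x_4 = 1.8333, f(x_4) = 0.352941, coefficient = 2
x_5 = 2.1667, f(x_5) = 0.315789, coefficient = 4
x_6 = 2.5000, f(x_6) = 0.285714, coefficient = 1

I ≈ (0.333333/3) × 7.626316 = 0.847368
Exact value: 0.847298
Error: 0.000071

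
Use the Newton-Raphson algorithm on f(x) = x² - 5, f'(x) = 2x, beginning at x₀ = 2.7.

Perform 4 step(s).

f(x) = x² - 5
f'(x) = 2x
x₀ = 2.7

Newton-Raphson formula: x_{n+1} = x_n - f(x_n)/f'(x_n)

Iteration 1:
  f(2.700000) = 2.290000
  f'(2.700000) = 5.400000
  x_1 = 2.700000 - 2.290000/5.400000 = 2.275926
Iteration 2:
  f(2.275926) = 0.179839
  f'(2.275926) = 4.551852
  x_2 = 2.275926 - 0.179839/4.551852 = 2.236417
Iteration 3:
  f(2.236417) = 0.001561
  f'(2.236417) = 4.472834
  x_3 = 2.236417 - 0.001561/4.472834 = 2.236068
Iteration 4:
  f(2.236068) = 0.000000
  f'(2.236068) = 4.472136
  x_4 = 2.236068 - 0.000000/4.472136 = 2.236068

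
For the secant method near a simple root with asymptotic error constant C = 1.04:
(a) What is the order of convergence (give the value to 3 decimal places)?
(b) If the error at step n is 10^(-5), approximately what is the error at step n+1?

(a) Secant method has superlinear convergence with order φ = (1+√5)/2 ≈ 1.618.
    This means |e_{n+1}| ≈ C|e_n|^1.618.

(b) With |e_n| = 10^(-5) and C = 1.04:
    |e_{n+1}| ≈ 1.04 × (10^(-5))^1.618 = 1.04 × 10^(-8.09)

(a) ≈ 1.618 (golden ratio); (b) |e_{n+1}| ≈ 8.450e-09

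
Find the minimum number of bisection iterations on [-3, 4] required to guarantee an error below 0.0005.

We need (b-a)/2^n ≤ 0.0005
(4 - (-3))/2^n ≤ 0.0005
7/2^n ≤ 0.0005
2^n ≥ 14000
n ≥ log₂(14000) = 13.77
n ≥ 14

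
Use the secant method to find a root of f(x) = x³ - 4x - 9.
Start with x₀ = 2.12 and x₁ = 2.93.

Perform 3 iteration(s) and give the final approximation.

f(x) = x³ - 4x - 9
x₀ = 2.12, x₁ = 2.93

Secant formula: x_{n+1} = x_n - f(x_n)(x_n - x_{n-1})/(f(x_n) - f(x_{n-1}))

Iteration 1:
  f(2.120000) = -7.951872
  f(2.930000) = 4.433757
  x_2 = 2.930000 - 4.433757×(2.930000 - 2.120000)/(4.433757 - (-7.951872))
       = 2.640040
Iteration 2:
  f(2.930000) = 4.433757
  f(2.640040) = -1.159588
  x_3 = 2.640040 - (-1.159588)×(2.640040 - 2.930000)/(-1.159588 - 4.433757)
       = 2.700153
Iteration 3:
  f(2.640040) = -1.159588
  f(2.700153) = -0.114268
  x_4 = 2.700153 - (-0.114268)×(2.700153 - 2.640040)/(-0.114268 - (-1.159588))
       = 2.706724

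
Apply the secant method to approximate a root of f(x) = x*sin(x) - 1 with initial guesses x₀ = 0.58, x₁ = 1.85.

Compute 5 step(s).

f(x) = x*sin(x) - 1
x₀ = 0.58, x₁ = 1.85

Secant formula: x_{n+1} = x_n - f(x_n)(x_n - x_{n-1})/(f(x_n) - f(x_{n-1}))

Iteration 1:
  f(0.580000) = -0.682146
  f(1.850000) = 0.778359
  x_2 = 1.850000 - 0.778359×(1.850000 - 0.580000)/(0.778359 - (-0.682146))
       = 1.173168
Iteration 2:
  f(1.850000) = 0.778359
  f(1.173168) = 0.081640
  x_3 = 1.173168 - 0.081640×(1.173168 - 1.850000)/(0.081640 - 0.778359)
       = 1.093858
Iteration 3:
  f(1.173168) = 0.081640
  f(1.093858) = -0.028211
  x_4 = 1.093858 - (-0.028211)×(1.093858 - 1.173168)/(-0.028211 - 0.081640)
       = 1.114226
Iteration 4:
  f(1.093858) = -0.028211
  f(1.114226) = 0.000096
  x_5 = 1.114226 - 0.000096×(1.114226 - 1.093858)/(0.000096 - (-0.028211))
       = 1.114157
Iteration 5:
  f(1.114226) = 0.000096
  f(1.114157) = 0.000000
  x_6 = 1.114157 - 0.000000×(1.114157 - 1.114226)/(0.000000 - 0.000096)
       = 1.114157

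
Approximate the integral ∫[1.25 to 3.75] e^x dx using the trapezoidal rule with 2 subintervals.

f(x) = e^x
a = 1.25, b = 3.75, n = 2
h = (b - a)/n = 1.250000

Trapezoidal rule: (h/2)[f(x₀) + 2f(x₁) + 2f(x₂) + ... + f(xₙ)]

x_0 = 1.2500, f(x_0) = 3.490343, coefficient = 1
x_1 = 2.5000, f(x_1) = 12.182494, coefficient = 2
x_2 = 3.7500, f(x_2) = 42.521082, coefficient = 1

I ≈ (1.250000/2) × 70.376413 = 43.985258
Exact value: 39.030739
Error: 4.954519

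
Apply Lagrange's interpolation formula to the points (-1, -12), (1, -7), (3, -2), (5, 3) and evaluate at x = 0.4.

Lagrange interpolation formula:
P(x) = Σ yᵢ × Lᵢ(x)
where Lᵢ(x) = Π_{j≠i} (x - xⱼ)/(xᵢ - xⱼ)

L_0(0.4) = (0.4 - 1)/(-1 - 1) × (0.4 - 3)/(-1 - 3) × (0.4 - 5)/(-1 - 5) = 0.149500
L_1(0.4) = (0.4 - (-1))/(1 - (-1)) × (0.4 - 3)/(1 - 3) × (0.4 - 5)/(1 - 5) = 1.046500
L_2(0.4) = (0.4 - (-1))/(3 - (-1)) × (0.4 - 1)/(3 - 1) × (0.4 - 5)/(3 - 5) = -0.241500
L_3(0.4) = (0.4 - (-1))/(5 - (-1)) × (0.4 - 1)/(5 - 1) × (0.4 - 3)/(5 - 3) = 0.045500

P(0.4) = (-12)×L_0(0.4) + (-7)×L_1(0.4) + (-2)×L_2(0.4) + 3×L_3(0.4)
P(0.4) = -8.500000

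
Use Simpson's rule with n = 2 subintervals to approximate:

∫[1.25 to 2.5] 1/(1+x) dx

f(x) = 1/(1+x)
a = 1.25, b = 2.5, n = 2
h = (b - a)/n = 0.625000

Simpson's rule: (h/3)[f(x₀) + 4f(x₁) + 2f(x₂) + ... + f(xₙ)]

x_0 = 1.2500, f(x_0) = 0.444444, coefficient = 1
x_1 = 1.8750, f(x_1) = 0.347826, coefficient = 4
x_2 = 2.5000, f(x_2) = 0.285714, coefficient = 1

I ≈ (0.625000/3) × 2.121463 = 0.441971
Exact value: 0.441833
Error: 0.000139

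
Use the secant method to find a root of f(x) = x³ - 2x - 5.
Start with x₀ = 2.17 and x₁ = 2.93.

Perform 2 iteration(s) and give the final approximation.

f(x) = x³ - 2x - 5
x₀ = 2.17, x₁ = 2.93

Secant formula: x_{n+1} = x_n - f(x_n)(x_n - x_{n-1})/(f(x_n) - f(x_{n-1}))

Iteration 1:
  f(2.170000) = 0.878313
  f(2.930000) = 14.293757
  x_2 = 2.930000 - 14.293757×(2.930000 - 2.170000)/(14.293757 - 0.878313)
       = 2.120243
Iteration 2:
  f(2.930000) = 14.293757
  f(2.120243) = 0.290914
  x_3 = 2.120243 - 0.290914×(2.120243 - 2.930000)/(0.290914 - 14.293757)
       = 2.103420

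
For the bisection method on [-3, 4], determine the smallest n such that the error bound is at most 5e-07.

We need (b-a)/2^n ≤ 5e-07
(4 - (-3))/2^n ≤ 5e-07
7/2^n ≤ 5e-07
2^n ≥ 14000000
n ≥ log₂(14000000) = 23.74
n ≥ 24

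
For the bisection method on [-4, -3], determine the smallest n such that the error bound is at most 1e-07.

We need (b-a)/2^n ≤ 1e-07
(-3 - (-4))/2^n ≤ 1e-07
1/2^n ≤ 1e-07
2^n ≥ 10000000
n ≥ log₂(10000000) = 23.25
n ≥ 24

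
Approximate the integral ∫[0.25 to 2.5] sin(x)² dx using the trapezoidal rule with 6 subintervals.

f(x) = sin(x)²
a = 0.25, b = 2.5, n = 6
h = (b - a)/n = 0.375000

Trapezoidal rule: (h/2)[f(x₀) + 2f(x₁) + 2f(x₂) + ... + f(xₙ)]

x_0 = 0.2500, f(x_0) = 0.061209, coefficient = 1
x_1 = 0.6250, f(x_1) = 0.342339, coefficient = 2
x_2 = 1.0000, f(x_2) = 0.708073, coefficient = 2
x_3 = 1.3750, f(x_3) = 0.962151, coefficient = 2
x_4 = 1.7500, f(x_4) = 0.968228, coefficient = 2
x_5 = 2.1250, f(x_5) = 0.723044, coefficient = 2
x_6 = 2.5000, f(x_6) = 0.358169, coefficient = 1

I ≈ (0.375000/2) × 7.827049 = 1.467572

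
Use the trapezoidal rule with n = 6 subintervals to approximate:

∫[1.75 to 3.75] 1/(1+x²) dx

f(x) = 1/(1+x²)
a = 1.75, b = 3.75, n = 6
h = (b - a)/n = 0.333333

Trapezoidal rule: (h/2)[f(x₀) + 2f(x₁) + 2f(x₂) + ... + f(xₙ)]

x_0 = 1.7500, f(x_0) = 0.246154, coefficient = 1
x_1 = 2.0833, f(x_1) = 0.187256, coefficient = 2
x_2 = 2.4167, f(x_2) = 0.146193, coefficient = 2
x_3 = 2.7500, f(x_3) = 0.116788, coefficient = 2
x_4 = 3.0833, f(x_4) = 0.095175, coefficient = 2
x_5 = 3.4167, f(x_5) = 0.078904, coefficient = 2
x_6 = 3.7500, f(x_6) = 0.066390, coefficient = 1

I ≈ (0.333333/2) × 1.561177 = 0.260196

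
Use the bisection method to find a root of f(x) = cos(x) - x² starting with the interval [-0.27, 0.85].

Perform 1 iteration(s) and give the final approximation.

f(x) = cos(x) - x²
Initial interval: [-0.27, 0.85]

Iteration 1:
  c_1 = (-0.270000 + 0.850000)/2 = 0.290000
  f(c_1) = f(0.290000) = 0.874144
  f(a) × f(c) ≥ 0, new interval: [0.290000, 0.850000]

After 1 iteration(s), the approximation is c_1 = 0.290000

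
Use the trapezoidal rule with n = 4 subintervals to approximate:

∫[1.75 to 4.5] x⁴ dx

f(x) = x⁴
a = 1.75, b = 4.5, n = 4
h = (b - a)/n = 0.687500

Trapezoidal rule: (h/2)[f(x₀) + 2f(x₁) + 2f(x₂) + ... + f(xₙ)]

x_0 = 1.7500, f(x_0) = 9.378906, coefficient = 1
x_1 = 2.4375, f(x_1) = 35.300308, coefficient = 2
x_2 = 3.1250, f(x_2) = 95.367432, coefficient = 2
x_3 = 3.8125, f(x_3) = 211.270767, coefficient = 2
x_4 = 4.5000, f(x_4) = 410.062500, coefficient = 1

I ≈ (0.687500/2) × 1103.318420 = 379.265707
Exact value: 365.773633
Error: 13.492074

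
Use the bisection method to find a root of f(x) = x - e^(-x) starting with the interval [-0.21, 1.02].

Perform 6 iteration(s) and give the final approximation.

f(x) = x - e^(-x)
Initial interval: [-0.21, 1.02]

Iteration 1:
  c_1 = (-0.210000 + 1.020000)/2 = 0.405000
  f(c_1) = f(0.405000) = -0.261977
  f(a) × f(c) ≥ 0, new interval: [0.405000, 1.020000]
Iteration 2:
  c_2 = (0.405000 + 1.020000)/2 = 0.712500
  f(c_2) = f(0.712500) = 0.222083
  f(a) × f(c) < 0, new interval: [0.405000, 0.712500]
Iteration 3:
  c_3 = (0.405000 + 0.712500)/2 = 0.558750
  f(c_3) = f(0.558750) = -0.013174
  f(a) × f(c) ≥ 0, new interval: [0.558750, 0.712500]
Iteration 4:
  c_4 = (0.558750 + 0.712500)/2 = 0.635625
  f(c_4) = f(0.635625) = 0.106021
  f(a) × f(c) < 0, new interval: [0.558750, 0.635625]
Iteration 5:
  c_5 = (0.558750 + 0.635625)/2 = 0.597188
  f(c_5) = f(0.597188) = 0.046830
  f(a) × f(c) < 0, new interval: [0.558750, 0.597188]
Iteration 6:
  c_6 = (0.558750 + 0.597188)/2 = 0.577969
  f(c_6) = f(0.577969) = 0.016932
  f(a) × f(c) < 0, new interval: [0.558750, 0.577969]

After 6 iteration(s), the approximation is c_6 = 0.577969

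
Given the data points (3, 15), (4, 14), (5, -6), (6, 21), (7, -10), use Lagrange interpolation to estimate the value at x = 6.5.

Lagrange interpolation formula:
P(x) = Σ yᵢ × Lᵢ(x)
where Lᵢ(x) = Π_{j≠i} (x - xⱼ)/(xᵢ - xⱼ)

L_0(6.5) = (6.5 - 4)/(3 - 4) × (6.5 - 5)/(3 - 5) × (6.5 - 6)/(3 - 6) × (6.5 - 7)/(3 - 7) = -0.039062
L_1(6.5) = (6.5 - 3)/(4 - 3) × (6.5 - 5)/(4 - 5) × (6.5 - 6)/(4 - 6) × (6.5 - 7)/(4 - 7) = 0.218750
L_2(6.5) = (6.5 - 3)/(5 - 3) × (6.5 - 4)/(5 - 4) × (6.5 - 6)/(5 - 6) × (6.5 - 7)/(5 - 7) = -0.546875
L_3(6.5) = (6.5 - 3)/(6 - 3) × (6.5 - 4)/(6 - 4) × (6.5 - 5)/(6 - 5) × (6.5 - 7)/(6 - 7) = 1.093750
L_4(6.5) = (6.5 - 3)/(7 - 3) × (6.5 - 4)/(7 - 4) × (6.5 - 5)/(7 - 5) × (6.5 - 6)/(7 - 6) = 0.273438

P(6.5) = 15×L_0(6.5) + 14×L_1(6.5) + (-6)×L_2(6.5) + 21×L_3(6.5) + (-10)×L_4(6.5)
P(6.5) = 25.992188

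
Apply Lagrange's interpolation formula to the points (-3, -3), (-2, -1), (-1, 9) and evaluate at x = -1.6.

Lagrange interpolation formula:
P(x) = Σ yᵢ × Lᵢ(x)
where Lᵢ(x) = Π_{j≠i} (x - xⱼ)/(xᵢ - xⱼ)

L_0(-1.6) = (-1.6 - (-2))/(-3 - (-2)) × (-1.6 - (-1))/(-3 - (-1)) = -0.120000
L_1(-1.6) = (-1.6 - (-3))/(-2 - (-3)) × (-1.6 - (-1))/(-2 - (-1)) = 0.840000
L_2(-1.6) = (-1.6 - (-3))/(-1 - (-3)) × (-1.6 - (-2))/(-1 - (-2)) = 0.280000

P(-1.6) = (-3)×L_0(-1.6) + (-1)×L_1(-1.6) + 9×L_2(-1.6)
P(-1.6) = 2.040000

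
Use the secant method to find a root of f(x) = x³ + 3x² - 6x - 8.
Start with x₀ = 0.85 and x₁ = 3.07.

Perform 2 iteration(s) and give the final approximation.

f(x) = x³ + 3x² - 6x - 8
x₀ = 0.85, x₁ = 3.07

Secant formula: x_{n+1} = x_n - f(x_n)(x_n - x_{n-1})/(f(x_n) - f(x_{n-1}))

Iteration 1:
  f(0.850000) = -10.318375
  f(3.070000) = 30.789143
  x_2 = 3.070000 - 30.789143×(3.070000 - 0.850000)/(30.789143 - (-10.318375))
       = 1.407241
Iteration 2:
  f(3.070000) = 30.789143
  f(1.407241) = -7.715667
  x_3 = 1.407241 - (-7.715667)×(1.407241 - 3.070000)/(-7.715667 - 30.789143)
       = 1.740428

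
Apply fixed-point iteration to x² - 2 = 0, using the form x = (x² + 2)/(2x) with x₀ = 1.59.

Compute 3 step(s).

Equation: x² - 2 = 0
Fixed-point form: x = (x² + 2)/(2x)
x₀ = 1.59

x_1 = g(1.590000) = 1.423931
x_2 = g(1.423931) = 1.414247
x_3 = g(1.414247) = 1.414214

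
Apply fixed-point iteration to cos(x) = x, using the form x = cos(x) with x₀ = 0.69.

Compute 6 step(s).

Equation: cos(x) = x
Fixed-point form: x = cos(x)
x₀ = 0.69

x_1 = g(0.690000) = 0.771246
x_2 = g(0.771246) = 0.717043
x_3 = g(0.717043) = 0.753752
x_4 = g(0.753752) = 0.729126
x_5 = g(0.729126) = 0.745757
x_6 = g(0.745757) = 0.734574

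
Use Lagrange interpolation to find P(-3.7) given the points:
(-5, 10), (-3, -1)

Lagrange interpolation formula:
P(x) = Σ yᵢ × Lᵢ(x)
where Lᵢ(x) = Π_{j≠i} (x - xⱼ)/(xᵢ - xⱼ)

L_0(-3.7) = (-3.7 - (-3))/(-5 - (-3)) = 0.350000
L_1(-3.7) = (-3.7 - (-5))/(-3 - (-5)) = 0.650000

P(-3.7) = 10×L_0(-3.7) + (-1)×L_1(-3.7)
P(-3.7) = 2.850000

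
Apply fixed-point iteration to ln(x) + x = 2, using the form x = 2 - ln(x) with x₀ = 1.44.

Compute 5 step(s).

Equation: ln(x) + x = 2
Fixed-point form: x = 2 - ln(x)
x₀ = 1.44

x_1 = g(1.440000) = 1.635357
x_2 = g(1.635357) = 1.508139
x_3 = g(1.508139) = 1.589124
x_4 = g(1.589124) = 1.536817
x_5 = g(1.536817) = 1.570286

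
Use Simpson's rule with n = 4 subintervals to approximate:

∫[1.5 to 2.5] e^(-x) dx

f(x) = e^(-x)
a = 1.5, b = 2.5, n = 4
h = (b - a)/n = 0.250000

Simpson's rule: (h/3)[f(x₀) + 4f(x₁) + 2f(x₂) + ... + f(xₙ)]

x_0 = 1.5000, f(x_0) = 0.223130, coefficient = 1
x_1 = 1.7500, f(x_1) = 0.173774, coefficient = 4
x_2 = 2.0000, f(x_2) = 0.135335, coefficient = 2
x_3 = 2.2500, f(x_3) = 0.105399, coefficient = 4
x_4 = 2.5000, f(x_4) = 0.082085, coefficient = 1

I ≈ (0.250000/3) × 1.692578 = 0.141048
Exact value: 0.141045
Error: 0.000003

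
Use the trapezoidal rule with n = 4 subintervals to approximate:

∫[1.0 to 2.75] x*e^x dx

f(x) = x*e^x
a = 1.0, b = 2.75, n = 4
h = (b - a)/n = 0.437500

Trapezoidal rule: (h/2)[f(x₀) + 2f(x₁) + 2f(x₂) + ... + f(xₙ)]

x_0 = 1.0000, f(x_0) = 2.718282, coefficient = 1
x_1 = 1.4375, f(x_1) = 6.052101, coefficient = 2
x_2 = 1.8750, f(x_2) = 12.226536, coefficient = 2
x_3 = 2.3125, f(x_3) = 23.355423, coefficient = 2
x_4 = 2.7500, f(x_4) = 43.017238, coefficient = 1

I ≈ (0.437500/2) × 129.003639 = 28.219546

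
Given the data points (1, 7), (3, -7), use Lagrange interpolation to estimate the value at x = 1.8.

Lagrange interpolation formula:
P(x) = Σ yᵢ × Lᵢ(x)
where Lᵢ(x) = Π_{j≠i} (x - xⱼ)/(xᵢ - xⱼ)

L_0(1.8) = (1.8 - 3)/(1 - 3) = 0.600000
L_1(1.8) = (1.8 - 1)/(3 - 1) = 0.400000

P(1.8) = 7×L_0(1.8) + (-7)×L_1(1.8)
P(1.8) = 1.400000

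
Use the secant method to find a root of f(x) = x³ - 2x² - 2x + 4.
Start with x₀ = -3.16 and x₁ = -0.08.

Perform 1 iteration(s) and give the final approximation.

f(x) = x³ - 2x² - 2x + 4
x₀ = -3.16, x₁ = -0.08

Secant formula: x_{n+1} = x_n - f(x_n)(x_n - x_{n-1})/(f(x_n) - f(x_{n-1}))

Iteration 1:
  f(-3.160000) = -41.205696
  f(-0.080000) = 4.146688
  x_2 = -0.080000 - 4.146688×(-0.080000 - (-3.160000))/(4.146688 - (-41.205696))
       = -0.361613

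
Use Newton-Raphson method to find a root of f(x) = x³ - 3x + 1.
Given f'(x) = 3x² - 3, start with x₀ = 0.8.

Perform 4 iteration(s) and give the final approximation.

f(x) = x³ - 3x + 1
f'(x) = 3x² - 3
x₀ = 0.8

Newton-Raphson formula: x_{n+1} = x_n - f(x_n)/f'(x_n)

Iteration 1:
  f(0.800000) = -0.888000
  f'(0.800000) = -1.080000
  x_1 = 0.800000 - (-0.888000)/(-1.080000) = -0.022222
Iteration 2:
  f(-0.022222) = 1.066656
  f'(-0.022222) = -2.998519
  x_2 = -0.022222 - 1.066656/(-2.998519) = 0.333505
Iteration 3:
  f(0.333505) = 0.036578
  f'(0.333505) = -2.666323
  x_3 = 0.333505 - 0.036578/(-2.666323) = 0.347224
Iteration 4:
  f(0.347224) = 0.000191
  f'(0.347224) = -2.638306
  x_4 = 0.347224 - 0.000191/(-2.638306) = 0.347296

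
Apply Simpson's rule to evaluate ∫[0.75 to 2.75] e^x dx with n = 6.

f(x) = e^x
a = 0.75, b = 2.75, n = 6
h = (b - a)/n = 0.333333

Simpson's rule: (h/3)[f(x₀) + 4f(x₁) + 2f(x₂) + ... + f(xₙ)]

x_0 = 0.7500, f(x_0) = 2.117000, coefficient = 1
x_1 = 1.0833, f(x_1) = 2.954512, coefficient = 4
x_2 = 1.4167, f(x_2) = 4.123353, coefficient = 2
x_3 = 1.7500, f(x_3) = 5.754603, coefficient = 4
x_4 = 2.0833, f(x_4) = 8.031195, coefficient = 2
x_5 = 2.4167, f(x_5) = 11.208436, coefficient = 4
x_6 = 2.7500, f(x_6) = 15.642632, coefficient = 1

I ≈ (0.333333/3) × 121.738927 = 13.526547
Exact value: 13.525632
Error: 0.000916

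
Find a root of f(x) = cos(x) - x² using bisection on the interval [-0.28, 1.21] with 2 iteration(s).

f(x) = cos(x) - x²
Initial interval: [-0.28, 1.21]

Iteration 1:
  c_1 = (-0.280000 + 1.210000)/2 = 0.465000
  f(c_1) = f(0.465000) = 0.677597
  f(a) × f(c) ≥ 0, new interval: [0.465000, 1.210000]
Iteration 2:
  c_2 = (0.465000 + 1.210000)/2 = 0.837500
  f(c_2) = f(0.837500) = -0.032084
  f(a) × f(c) < 0, new interval: [0.465000, 0.837500]

After 2 iteration(s), the approximation is c_2 = 0.837500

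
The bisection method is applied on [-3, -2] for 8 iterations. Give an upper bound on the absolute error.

Bisection error bound: |error| ≤ (b-a)/2^n
|error| ≤ (-2 - (-3))/2^8 = 1/2^8
|error| ≤ 0.0039062500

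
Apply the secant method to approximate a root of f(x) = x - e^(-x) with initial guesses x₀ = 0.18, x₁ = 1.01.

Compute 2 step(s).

f(x) = x - e^(-x)
x₀ = 0.18, x₁ = 1.01

Secant formula: x_{n+1} = x_n - f(x_n)(x_n - x_{n-1})/(f(x_n) - f(x_{n-1}))

Iteration 1:
  f(0.180000) = -0.655270
  f(1.010000) = 0.645781
  x_2 = 1.010000 - 0.645781×(1.010000 - 0.180000)/(0.645781 - (-0.655270))
       = 0.598027
Iteration 2:
  f(1.010000) = 0.645781
  f(0.598027) = 0.048131
  x_3 = 0.598027 - 0.048131×(0.598027 - 1.010000)/(0.048131 - 0.645781)
       = 0.564849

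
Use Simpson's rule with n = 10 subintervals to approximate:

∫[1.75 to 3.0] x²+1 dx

f(x) = x²+1
a = 1.75, b = 3.0, n = 10
h = (b - a)/n = 0.125000

Simpson's rule: (h/3)[f(x₀) + 4f(x₁) + 2f(x₂) + ... + f(xₙ)]

x_0 = 1.7500, f(x_0) = 4.062500, coefficient = 1
x_1 = 1.8750, f(x_1) = 4.515625, coefficient = 4
x_2 = 2.0000, f(x_2) = 5.000000, coefficient = 2
x_3 = 2.1250, f(x_3) = 5.515625, coefficient = 4
x_4 = 2.2500, f(x_4) = 6.062500, coefficient = 2
x_5 = 2.3750, f(x_5) = 6.640625, coefficient = 4
x_6 = 2.5000, f(x_6) = 7.250000, coefficient = 2
x_7 = 2.6250, f(x_7) = 7.890625, coefficient = 4
x_8 = 2.7500, f(x_8) = 8.562500, coefficient = 2
x_9 = 2.8750, f(x_9) = 9.265625, coefficient = 4
x_10 = 3.0000, f(x_10) = 10.000000, coefficient = 1

I ≈ (0.125000/3) × 203.125000 = 8.463542
Exact value: 8.463542
Error: 0.000000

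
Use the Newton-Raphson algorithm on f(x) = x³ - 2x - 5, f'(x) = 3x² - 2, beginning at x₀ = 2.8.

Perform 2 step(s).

f(x) = x³ - 2x - 5
f'(x) = 3x² - 2
x₀ = 2.8

Newton-Raphson formula: x_{n+1} = x_n - f(x_n)/f'(x_n)

Iteration 1:
  f(2.800000) = 11.352000
  f'(2.800000) = 21.520000
  x_1 = 2.800000 - 11.352000/21.520000 = 2.272491
Iteration 2:
  f(2.272491) = 2.190647
  f'(2.272491) = 13.492642
  x_2 = 2.272491 - 2.190647/13.492642 = 2.110132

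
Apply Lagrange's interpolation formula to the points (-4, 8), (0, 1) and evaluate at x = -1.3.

Lagrange interpolation formula:
P(x) = Σ yᵢ × Lᵢ(x)
where Lᵢ(x) = Π_{j≠i} (x - xⱼ)/(xᵢ - xⱼ)

L_0(-1.3) = (-1.3 - 0)/(-4 - 0) = 0.325000
L_1(-1.3) = (-1.3 - (-4))/(0 - (-4)) = 0.675000

P(-1.3) = 8×L_0(-1.3) + 1×L_1(-1.3)
P(-1.3) = 3.275000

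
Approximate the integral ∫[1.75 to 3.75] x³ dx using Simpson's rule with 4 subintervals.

f(x) = x³
a = 1.75, b = 3.75, n = 4
h = (b - a)/n = 0.500000

Simpson's rule: (h/3)[f(x₀) + 4f(x₁) + 2f(x₂) + ... + f(xₙ)]

x_0 = 1.7500, f(x_0) = 5.359375, coefficient = 1
x_1 = 2.2500, f(x_1) = 11.390625, coefficient = 4
x_2 = 2.7500, f(x_2) = 20.796875, coefficient = 2
x_3 = 3.2500, f(x_3) = 34.328125, coefficient = 4
x_4 = 3.7500, f(x_4) = 52.734375, coefficient = 1

I ≈ (0.500000/3) × 282.562500 = 47.093750
Exact value: 47.093750
Error: 0.000000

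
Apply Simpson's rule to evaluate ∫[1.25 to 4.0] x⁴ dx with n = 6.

f(x) = x⁴
a = 1.25, b = 4.0, n = 6
h = (b - a)/n = 0.458333

Simpson's rule: (h/3)[f(x₀) + 4f(x₁) + 2f(x₂) + ... + f(xₙ)]

x_0 = 1.2500, f(x_0) = 2.441406, coefficient = 1
x_1 = 1.7083, f(x_1) = 8.517075, coefficient = 4
x_2 = 2.1667, f(x_2) = 22.037809, coefficient = 2
x_3 = 2.6250, f(x_3) = 47.480713, coefficient = 4
x_4 = 3.0833, f(x_4) = 90.381993, coefficient = 2
x_5 = 3.5417, f(x_5) = 157.336953, coefficient = 4
x_6 = 4.0000, f(x_6) = 256.000000, coefficient = 1

I ≈ (0.458333/3) × 1336.619973 = 204.205829
Exact value: 204.189648
Error: 0.016181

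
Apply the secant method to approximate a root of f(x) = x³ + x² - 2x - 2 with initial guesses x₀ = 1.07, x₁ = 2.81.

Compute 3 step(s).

f(x) = x³ + x² - 2x - 2
x₀ = 1.07, x₁ = 2.81

Secant formula: x_{n+1} = x_n - f(x_n)(x_n - x_{n-1})/(f(x_n) - f(x_{n-1}))

Iteration 1:
  f(1.070000) = -1.770057
  f(2.810000) = 22.464141
  x_2 = 2.810000 - 22.464141×(2.810000 - 1.070000)/(22.464141 - (-1.770057))
       = 1.197089
Iteration 2:
  f(2.810000) = 22.464141
  f(1.197089) = -1.245701
  x_3 = 1.197089 - (-1.245701)×(1.197089 - 2.810000)/(-1.245701 - 22.464141)
       = 1.281830
Iteration 3:
  f(1.197089) = -1.245701
  f(1.281830) = -0.814410
  x_4 = 1.281830 - (-0.814410)×(1.281830 - 1.197089)/(-0.814410 - (-1.245701))
       = 1.441848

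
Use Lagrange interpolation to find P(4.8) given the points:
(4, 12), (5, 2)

Lagrange interpolation formula:
P(x) = Σ yᵢ × Lᵢ(x)
where Lᵢ(x) = Π_{j≠i} (x - xⱼ)/(xᵢ - xⱼ)

L_0(4.8) = (4.8 - 5)/(4 - 5) = 0.200000
L_1(4.8) = (4.8 - 4)/(5 - 4) = 0.800000

P(4.8) = 12×L_0(4.8) + 2×L_1(4.8)
P(4.8) = 4.000000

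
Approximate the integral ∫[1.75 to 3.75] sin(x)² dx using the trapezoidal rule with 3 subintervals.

f(x) = sin(x)²
a = 1.75, b = 3.75, n = 3
h = (b - a)/n = 0.666667

Trapezoidal rule: (h/2)[f(x₀) + 2f(x₁) + 2f(x₂) + ... + f(xₙ)]

x_0 = 1.7500, f(x_0) = 0.968228, coefficient = 1
x_1 = 2.4167, f(x_1) = 0.439675, coefficient = 2
x_2 = 3.0833, f(x_2) = 0.003390, coefficient = 2
x_3 = 3.7500, f(x_3) = 0.326682, coefficient = 1

I ≈ (0.666667/2) × 2.181042 = 0.727014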